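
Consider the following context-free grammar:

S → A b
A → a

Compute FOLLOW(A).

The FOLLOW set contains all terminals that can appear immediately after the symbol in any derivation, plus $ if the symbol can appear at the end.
A occurs only in S → A b, where it is immediately followed by the terminal b. So FOLLOW(A) = {b}.

Final answer: {b}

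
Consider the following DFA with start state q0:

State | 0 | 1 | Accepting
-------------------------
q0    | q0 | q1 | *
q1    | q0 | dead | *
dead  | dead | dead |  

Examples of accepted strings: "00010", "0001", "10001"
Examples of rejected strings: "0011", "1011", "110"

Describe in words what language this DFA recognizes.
binary strings with no two consecutive 1s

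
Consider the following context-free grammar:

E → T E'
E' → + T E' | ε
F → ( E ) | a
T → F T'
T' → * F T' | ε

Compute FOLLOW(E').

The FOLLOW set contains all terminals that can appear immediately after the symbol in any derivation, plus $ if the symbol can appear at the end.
Useful FIRST sets: FIRST(E') = {+, ε}, FIRST(T') = {*, ε} (both E' and T' are nullable).
FOLLOW(E): E is the start symbol → $; E appears in F → ( E ) followed by ')' → FOLLOW(E) = {), $}.
FOLLOW(E'): E' appears at the right end of E → T E' and of E' → + T E', so FOLLOW(E') ⊇ FOLLOW(E) (the second occurrence adds nothing new). FOLLOW(E') = {), $}.

Final answer: {$, )}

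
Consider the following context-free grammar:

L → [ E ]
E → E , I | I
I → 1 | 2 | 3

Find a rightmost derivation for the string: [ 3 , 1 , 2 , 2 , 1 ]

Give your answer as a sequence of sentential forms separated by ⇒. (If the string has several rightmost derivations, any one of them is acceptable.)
Start with L.
Step 1: the rightmost non-terminal is L; apply L → [ E ]:  [ E ]
Step 2: the rightmost non-terminal is E; apply E → E , I:  [ E , I ]
Step 3: the rightmost non-terminal is I; apply I → 1:  [ E , 1 ]
Step 4: the rightmost non-terminal is E; apply E → E , I:  [ E , I , 1 ]
Step 5: the rightmost non-terminal is I; apply I → 2:  [ E , 2 , 1 ]
Step 6: the rightmost non-terminal is E; apply E → E , I:  [ E , I , 2 , 1 ]
Step 7: the rightmost non-terminal is I; apply I → 2:  [ E , 2 , 2 , 1 ]
Step 8: the rightmost non-terminal is E; apply E → E , I:  [ E , I , 2 , 2 , 1 ]
Step 9: the rightmost non-terminal is I; apply I → 1:  [ E , 1 , 2 , 2 , 1 ]
Step 10: the rightmost non-terminal is E; apply E → I:  [ I , 1 , 2 , 2 , 1 ]
Step 11: the rightmost non-terminal is I; apply I → 3:  [ 3 , 1 , 2 , 2 , 1 ]

Final answer: L ⇒ [ E ] ⇒ [ E , I ] ⇒ [ E , 1 ] ⇒ [ E , I , 1 ] ⇒ [ E , 2 , 1 ] ⇒ [ E , I , 2 , 1 ] ⇒ [ E , 2 , 2 , 1 ] ⇒ [ E , I , 2 , 2 , 1 ] ⇒ [ E , 1 , 2 , 2 , 1 ] ⇒ [ I , 1 , 2 , 2 , 1 ] ⇒ [ 3 , 1 , 2 , 2 , 1 ]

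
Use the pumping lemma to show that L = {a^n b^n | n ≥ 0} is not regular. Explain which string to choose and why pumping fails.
Language: L = {a^n b^n | n ≥ 0} (equal numbers of a's followed by b's)
Step 1: Assume for contradiction that L is regular, with pumping length p.
Step 2: Choose s = a^p b^p. Then s ∈ L (it has p a's followed by p b's) and |s| ≥ p.
Step 3: Consider any decomposition s = xyz with |xy| ≤ p and |y| > 0. Since |xy| ≤ p and the first p symbols of s are all a's, y = a^k for some k with 1 ≤ k ≤ p.
Step 4: Pumping up (i = 2): xy²z = a^(p+k) b^p, which has more a's than b's, so xy²z ∉ L.
This contradicts the pumping lemma, so L is not regular.

Final answer: Choose s = a^p b^p. Since |xy| ≤ p, y = a^k with k ≥ 1. Then xy²z = a^(p+k) b^p ∉ L.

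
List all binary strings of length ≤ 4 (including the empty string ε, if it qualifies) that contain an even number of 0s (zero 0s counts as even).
Checking every binary string of length 0 to 4:
  Length 0: accepted: ε | rejected: (none)
  Length 1: accepted: 1 | rejected: 0
  Length 2: accepted: 00, 11 | rejected: 01, 10
  Length 3: accepted: 001, 010, 100, 111 | rejected: 000, 011, 101, 110
  Length 4: accepted: 0000, 0011, 0101, 0110, 1001, 1010, 1100, 1111 | rejected: 0001, 0010, 0100, 0111, 1000, 1011, 1101, 1110
Total: 16 string(s).

Final answer: ε, 1, 00, 11, 001, 010, 100, 111, 0000, 0011, 0101, 0110, 1001, 1010, 1100, 1111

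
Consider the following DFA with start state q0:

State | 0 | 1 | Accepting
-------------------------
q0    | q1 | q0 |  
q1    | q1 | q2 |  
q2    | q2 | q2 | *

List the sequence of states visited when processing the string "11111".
q0 → q0 → q0 → q0 → q0 → q0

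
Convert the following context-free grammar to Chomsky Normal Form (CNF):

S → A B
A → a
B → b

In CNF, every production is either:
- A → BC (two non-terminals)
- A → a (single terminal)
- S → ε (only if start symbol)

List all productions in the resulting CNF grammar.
The grammar has no ε-productions or unit productions to eliminate.
S → A B is already in CNF (two non-terminals) – keep it.
A → a is already in CNF (single terminal) – keep it.
B → b is already in CNF (single terminal) – keep it.
Resulting CNF grammar (3 productions): A → a; B → b; S → A B

Final answer: A → a; B → b; S → A B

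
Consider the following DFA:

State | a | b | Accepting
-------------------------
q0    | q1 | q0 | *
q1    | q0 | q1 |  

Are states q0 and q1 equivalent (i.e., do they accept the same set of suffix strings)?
Try the suffix ε (the empty string).
From q0: q0 — accepting.
From q1: q1 — not accepting.
The two states disagree on this suffix, so they are not equivalent.

Final answer: No. Distinguishing string: ε (the empty string) - accepted from q0 but not from q1.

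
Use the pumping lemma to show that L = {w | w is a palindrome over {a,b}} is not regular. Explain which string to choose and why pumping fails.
Language: L = {w | w is a palindrome over {a,b}} (strings that read the same forwards and backwards)
Step 1: Assume for contradiction that L is regular, with pumping length p.
Step 2: Choose s = a^p b a^p. Then s ∈ L (it reads the same forwards and backwards) and |s| ≥ p.
Step 3: Consider any decomposition s = xyz with |xy| ≤ p and |y| > 0. Since |xy| ≤ p and the first p symbols of s are all a's, y = a^k for some k with 1 ≤ k ≤ p.
Step 4: Pumping up (i = 2): xy²z = a^(p+k) b a^p. Its reverse is a^p b a^(p+k) ≠ a^(p+k) b a^p (the single b is no longer in the middle), so xy²z is not a palindrome and xy²z ∉ L.
This contradicts the pumping lemma, so L is not regular.

Final answer: Choose s = a^p b a^p. Since |xy| ≤ p, y = a^k with k ≥ 1. Then xy²z = a^(p+k) b a^p is not a palindrome, so ∉ L.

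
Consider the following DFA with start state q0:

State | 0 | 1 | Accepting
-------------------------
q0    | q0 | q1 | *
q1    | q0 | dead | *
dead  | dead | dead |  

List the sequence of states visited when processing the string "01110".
q0 → q0 → q1 → dead → dead → dead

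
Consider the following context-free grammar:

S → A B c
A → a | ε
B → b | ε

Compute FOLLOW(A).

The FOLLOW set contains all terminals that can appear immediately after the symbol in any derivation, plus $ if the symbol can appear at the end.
A occurs in S → A B c followed by B c. Add FIRST(B) minus ε = {b}; B is nullable (B → ε), so what follows B can also follow A: the terminal c. FOLLOW(A) = {b, c}.

Final answer: {b, c}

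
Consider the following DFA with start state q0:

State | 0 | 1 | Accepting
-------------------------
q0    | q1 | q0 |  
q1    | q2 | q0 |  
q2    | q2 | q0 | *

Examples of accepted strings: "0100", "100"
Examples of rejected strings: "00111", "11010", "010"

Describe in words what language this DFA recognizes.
binary strings ending with '00'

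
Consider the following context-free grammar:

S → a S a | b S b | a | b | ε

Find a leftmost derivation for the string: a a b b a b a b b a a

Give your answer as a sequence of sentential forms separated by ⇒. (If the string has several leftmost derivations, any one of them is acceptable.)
Start with S.
Step 1: the leftmost non-terminal is S; apply S → a S a:  a S a
Step 2: the leftmost non-terminal is S; apply S → a S a:  a a S a a
Step 3: the leftmost non-terminal is S; apply S → b S b:  a a b S b a a
Step 4: the leftmost non-terminal is S; apply S → b S b:  a a b b S b b a a
Step 5: the leftmost non-terminal is S; apply S → a S a:  a a b b a S a b b a a
Step 6: the leftmost non-terminal is S; apply S → b:  a a b b a b a b b a a

Final answer: S ⇒ a S a ⇒ a a S a a ⇒ a a b S b a a ⇒ a a b b S b b a a ⇒ a a b b a S a b b a a ⇒ a a b b a b a b b a a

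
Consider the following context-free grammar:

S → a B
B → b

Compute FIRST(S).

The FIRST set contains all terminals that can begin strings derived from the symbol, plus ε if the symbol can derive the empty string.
S has the single production S → a B, whose right-hand side begins with the terminal a. So FIRST(S) = {a}.

Final answer: {a}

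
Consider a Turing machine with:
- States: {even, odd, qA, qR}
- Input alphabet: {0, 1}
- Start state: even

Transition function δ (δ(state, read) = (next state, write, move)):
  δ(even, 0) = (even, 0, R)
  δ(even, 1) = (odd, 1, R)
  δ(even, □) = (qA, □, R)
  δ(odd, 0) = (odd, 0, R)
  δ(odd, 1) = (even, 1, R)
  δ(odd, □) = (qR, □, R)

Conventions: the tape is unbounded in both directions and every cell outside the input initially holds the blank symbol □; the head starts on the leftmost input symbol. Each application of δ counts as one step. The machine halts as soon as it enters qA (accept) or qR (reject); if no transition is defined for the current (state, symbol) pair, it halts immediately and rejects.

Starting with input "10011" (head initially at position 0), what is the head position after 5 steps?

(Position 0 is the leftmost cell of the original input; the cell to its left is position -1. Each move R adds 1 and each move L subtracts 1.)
Step 0: [even]10011 (head at position 0)
Step 1: δ(even, 1) = (odd, 1, R)  ⊢  1[odd]0011 (head at position 1)
Step 2: δ(odd, 0) = (odd, 0, R)  ⊢  10[odd]011 (head at position 2)
Step 3: δ(odd, 0) = (odd, 0, R)  ⊢  100[odd]11 (head at position 3)
Step 4: δ(odd, 1) = (even, 1, R)  ⊢  1001[even]1 (head at position 4)
Step 5: δ(even, 1) = (odd, 1, R)  ⊢  10011[odd]□ (head at position 5)
Head position after 5 steps: 5

Final answer: Position 5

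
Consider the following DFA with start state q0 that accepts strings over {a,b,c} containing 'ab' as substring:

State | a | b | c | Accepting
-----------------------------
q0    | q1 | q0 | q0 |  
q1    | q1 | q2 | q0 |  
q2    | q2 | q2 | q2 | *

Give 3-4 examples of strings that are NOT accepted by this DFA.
Any strings that end in a non-accepting state work; for example:
"bca": q0 → q0 → q0 → q1; q1 is not accepting → rejected
"acaa": q0 → q1 → q0 → q1 → q1; q1 is not accepting → rejected
"bacb": q0 → q0 → q1 → q0 → q0; q0 is not accepting → rejected
"bcaa": q0 → q0 → q0 → q1 → q1; q1 is not accepting → rejected

Final answer: "bca", "acaa", "bacb", "bcaa"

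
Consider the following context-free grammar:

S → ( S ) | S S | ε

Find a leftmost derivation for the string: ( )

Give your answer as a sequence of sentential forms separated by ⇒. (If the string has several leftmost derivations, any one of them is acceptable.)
Start with S.
Step 1: the leftmost non-terminal is S; apply S → ( S ):  ( S )
Step 2: the leftmost non-terminal is S; apply S → ε:  ( )

Final answer: S ⇒ ( S ) ⇒ ( )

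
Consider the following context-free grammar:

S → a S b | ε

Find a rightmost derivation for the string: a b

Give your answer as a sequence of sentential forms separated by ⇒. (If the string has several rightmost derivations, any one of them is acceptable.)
Start with S.
Step 1: the rightmost non-terminal is S; apply S → a S b:  a S b
Step 2: the rightmost non-terminal is S; apply S → ε:  a b

Final answer: S ⇒ a S b ⇒ a b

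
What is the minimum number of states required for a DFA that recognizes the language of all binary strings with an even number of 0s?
Language: binary strings with an even number of 0s
Lower bound (Myhill–Nerode): the prefixes ε, 0 are pairwise distinguishable:
  ε vs 0: suffix ε distinguishes them (ε has zero 0s (accepted), 0 has one 0 (rejected))
So any DFA needs at least 2 states.
Upper bound: a DFA with 2 states exists (one state per class above).
Minimum states: 2

Final answer: 2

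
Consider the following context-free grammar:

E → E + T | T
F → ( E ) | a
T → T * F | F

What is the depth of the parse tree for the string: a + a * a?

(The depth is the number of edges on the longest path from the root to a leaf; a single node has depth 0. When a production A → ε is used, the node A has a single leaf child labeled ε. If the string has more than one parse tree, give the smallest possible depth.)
The grammar is unambiguous; the parse tree of a + a * a is:
E → E + T at the root (depth 0).
  Left E (depth 1) → T (2) → F (3) → a (4).
  Right T (depth 1) → T * F; that T (2) → F (3) → a (4); F (2) → a (3).
The longest root-to-leaf paths have 4 edges.
Depth = 4.

Final answer: 4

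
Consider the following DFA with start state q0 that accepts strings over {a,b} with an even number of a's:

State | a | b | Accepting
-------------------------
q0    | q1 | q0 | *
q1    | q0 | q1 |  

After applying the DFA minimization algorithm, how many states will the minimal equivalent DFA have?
All 2 states are reachable from q0, so none can be removed as unreachable.
Table-filling: first mark every (accepting, non-accepting) pair as distinguishable (accepting: {q0}; non-accepting: {q1}).
Every pair of states is distinguishable, so the DFA is already minimal.
Equivalence classes: {q0}, {q1} → 2 states.

Final answer: 2 states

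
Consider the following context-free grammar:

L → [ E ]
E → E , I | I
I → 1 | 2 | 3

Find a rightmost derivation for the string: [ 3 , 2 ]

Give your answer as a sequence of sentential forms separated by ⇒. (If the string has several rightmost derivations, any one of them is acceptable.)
Start with L.
Step 1: the rightmost non-terminal is L; apply L → [ E ]:  [ E ]
Step 2: the rightmost non-terminal is E; apply E → E , I:  [ E , I ]
Step 3: the rightmost non-terminal is I; apply I → 2:  [ E , 2 ]
Step 4: the rightmost non-terminal is E; apply E → I:  [ I , 2 ]
Step 5: the rightmost non-terminal is I; apply I → 3:  [ 3 , 2 ]

Final answer: L ⇒ [ E ] ⇒ [ E , I ] ⇒ [ E , 2 ] ⇒ [ I , 2 ] ⇒ [ 3 , 2 ]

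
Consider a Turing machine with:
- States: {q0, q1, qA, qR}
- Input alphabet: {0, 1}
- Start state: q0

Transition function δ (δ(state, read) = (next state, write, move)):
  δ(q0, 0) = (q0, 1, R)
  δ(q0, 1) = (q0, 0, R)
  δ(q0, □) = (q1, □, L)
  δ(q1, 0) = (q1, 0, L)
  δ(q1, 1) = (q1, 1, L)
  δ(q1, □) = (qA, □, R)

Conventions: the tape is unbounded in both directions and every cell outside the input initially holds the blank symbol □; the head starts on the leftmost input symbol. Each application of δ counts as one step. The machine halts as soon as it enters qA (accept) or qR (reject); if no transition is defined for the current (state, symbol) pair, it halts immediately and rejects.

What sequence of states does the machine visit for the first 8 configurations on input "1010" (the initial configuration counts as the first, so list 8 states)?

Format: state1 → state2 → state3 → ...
Step 0: [q0]1010 (head at position 0)
Step 1: δ(q0, 1) = (q0, 0, R)  ⊢  0[q0]010 (head at position 1)
Step 2: δ(q0, 0) = (q0, 1, R)  ⊢  01[q0]10 (head at position 2)
Step 3: δ(q0, 1) = (q0, 0, R)  ⊢  010[q0]0 (head at position 3)
Step 4: δ(q0, 0) = (q0, 1, R)  ⊢  0101[q0]□ (head at position 4)
Step 5: δ(q0, □) = (q1, □, L)  ⊢  010[q1]1□ (head at position 3)
Step 6: δ(q1, 1) = (q1, 1, L)  ⊢  01[q1]01□ (head at position 2)
Step 7: δ(q1, 0) = (q1, 0, L)  ⊢  0[q1]101□ (head at position 1)
Reading off the states of these 8 configurations: q0 → q0 → q0 → q0 → q0 → q1 → q1 → q1

Final answer: q0 → q0 → q0 → q0 → q0 → q1 → q1 → q1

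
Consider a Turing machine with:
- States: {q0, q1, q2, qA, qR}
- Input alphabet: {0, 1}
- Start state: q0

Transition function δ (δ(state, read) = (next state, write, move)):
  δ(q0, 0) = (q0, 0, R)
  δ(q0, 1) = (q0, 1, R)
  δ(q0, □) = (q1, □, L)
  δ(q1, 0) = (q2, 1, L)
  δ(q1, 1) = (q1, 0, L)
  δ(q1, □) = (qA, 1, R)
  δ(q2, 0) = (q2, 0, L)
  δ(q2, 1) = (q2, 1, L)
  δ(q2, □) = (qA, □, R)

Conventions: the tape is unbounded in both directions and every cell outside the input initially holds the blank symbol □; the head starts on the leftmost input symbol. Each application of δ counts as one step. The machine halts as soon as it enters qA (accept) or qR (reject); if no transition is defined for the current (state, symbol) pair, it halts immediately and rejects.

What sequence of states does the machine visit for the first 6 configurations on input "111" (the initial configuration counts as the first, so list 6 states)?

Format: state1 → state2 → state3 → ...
Step 0: [q0]111 (head at position 0)
Step 1: δ(q0, 1) = (q0, 1, R)  ⊢  1[q0]11 (head at position 1)
Step 2: δ(q0, 1) = (q0, 1, R)  ⊢  11[q0]1 (head at position 2)
Step 3: δ(q0, 1) = (q0, 1, R)  ⊢  111[q0]□ (head at position 3)
Step 4: δ(q0, □) = (q1, □, L)  ⊢  11[q1]1□ (head at position 2)
Step 5: δ(q1, 1) = (q1, 0, L)  ⊢  1[q1]10□ (head at position 1)
Reading off the states of these 6 configurations: q0 → q0 → q0 → q0 → q1 → q1

Final answer: q0 → q0 → q0 → q0 → q1 → q1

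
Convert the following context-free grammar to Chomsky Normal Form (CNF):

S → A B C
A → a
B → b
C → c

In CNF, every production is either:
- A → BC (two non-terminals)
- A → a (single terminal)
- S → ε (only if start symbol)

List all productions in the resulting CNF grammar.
The grammar has no ε-productions or unit productions to eliminate.
A → a is already in CNF (single terminal) – keep it.
B → b is already in CNF (single terminal) – keep it.
C → c is already in CNF (single terminal) – keep it.
S → A B C has 3 symbols on the right: break it into binary productions S → A X0, X0 → B C.
Resulting CNF grammar (5 productions): A → a; B → b; C → c; S → A X0; X0 → B C

Final answer: A → a; B → b; C → c; S → A X0; X0 → B C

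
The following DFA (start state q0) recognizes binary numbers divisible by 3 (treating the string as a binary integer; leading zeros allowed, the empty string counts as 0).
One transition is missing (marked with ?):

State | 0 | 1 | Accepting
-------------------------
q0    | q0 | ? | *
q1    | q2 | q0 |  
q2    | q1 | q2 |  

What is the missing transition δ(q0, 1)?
q1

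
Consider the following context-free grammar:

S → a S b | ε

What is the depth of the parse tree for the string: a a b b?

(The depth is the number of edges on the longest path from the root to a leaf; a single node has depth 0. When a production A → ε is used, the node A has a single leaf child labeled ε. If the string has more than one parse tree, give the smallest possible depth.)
The only parse tree applies S → a S b 2 times (once per matching a…b pair) and then S → ε.
The S nodes sit at depths 0, 1, …, 2; the innermost S (depth 2) has the single child ε at depth 3.
The terminal leaves a, b are at depths 1..2, so the longest root-to-leaf path is S → S → … → S → ε with 3 edges.
Depth = 3.

Final answer: 3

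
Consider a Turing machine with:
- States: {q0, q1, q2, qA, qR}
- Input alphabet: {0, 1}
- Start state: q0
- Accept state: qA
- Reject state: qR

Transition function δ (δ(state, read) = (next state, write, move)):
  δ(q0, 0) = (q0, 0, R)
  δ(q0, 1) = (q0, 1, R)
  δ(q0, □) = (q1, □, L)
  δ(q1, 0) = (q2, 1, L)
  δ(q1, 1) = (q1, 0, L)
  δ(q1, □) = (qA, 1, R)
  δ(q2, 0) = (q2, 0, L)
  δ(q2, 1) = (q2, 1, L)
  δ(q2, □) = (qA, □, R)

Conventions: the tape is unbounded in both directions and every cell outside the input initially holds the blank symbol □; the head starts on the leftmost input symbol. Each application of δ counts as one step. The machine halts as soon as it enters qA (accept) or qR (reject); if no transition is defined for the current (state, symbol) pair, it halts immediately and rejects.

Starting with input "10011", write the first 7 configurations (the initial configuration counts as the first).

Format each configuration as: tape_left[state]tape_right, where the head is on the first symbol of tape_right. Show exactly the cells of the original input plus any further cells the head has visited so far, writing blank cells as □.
Step 0: [q0]10011 (head at position 0)
Step 1: δ(q0, 1) = (q0, 1, R)  ⊢  1[q0]0011 (head at position 1)
Step 2: δ(q0, 0) = (q0, 0, R)  ⊢  10[q0]011 (head at position 2)
Step 3: δ(q0, 0) = (q0, 0, R)  ⊢  100[q0]11 (head at position 3)
Step 4: δ(q0, 1) = (q0, 1, R)  ⊢  1001[q0]1 (head at position 4)
Step 5: δ(q0, 1) = (q0, 1, R)  ⊢  10011[q0]□ (head at position 5)
Step 6: δ(q0, □) = (q1, □, L)  ⊢  1001[q1]1□ (head at position 4)

Final answer: [q0]10011 ⊢ 1[q0]0011 ⊢ 10[q0]011 ⊢ 100[q0]11 ⊢ 1001[q0]1 ⊢ 10011[q0]□ ⊢ 1001[q1]1□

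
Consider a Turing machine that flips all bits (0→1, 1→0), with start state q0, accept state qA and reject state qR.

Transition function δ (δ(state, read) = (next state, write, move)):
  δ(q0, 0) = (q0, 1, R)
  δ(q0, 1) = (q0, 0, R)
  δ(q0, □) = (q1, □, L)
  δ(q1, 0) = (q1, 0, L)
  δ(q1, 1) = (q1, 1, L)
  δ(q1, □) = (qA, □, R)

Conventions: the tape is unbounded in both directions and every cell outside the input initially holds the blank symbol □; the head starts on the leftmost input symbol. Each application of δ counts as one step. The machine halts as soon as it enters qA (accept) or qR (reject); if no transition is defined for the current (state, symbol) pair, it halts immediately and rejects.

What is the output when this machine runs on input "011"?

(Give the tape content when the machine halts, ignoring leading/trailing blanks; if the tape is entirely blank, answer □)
Step 0: [q0]011 (head at position 0)
Step 1: δ(q0, 0) = (q0, 1, R)  ⊢  1[q0]11 (head at position 1)
Step 2: δ(q0, 1) = (q0, 0, R)  ⊢  10[q0]1 (head at position 2)
Step 3: δ(q0, 1) = (q0, 0, R)  ⊢  100[q0]□ (head at position 3)
Step 4: δ(q0, □) = (q1, □, L)  ⊢  10[q1]0□ (head at position 2)
Step 5: δ(q1, 0) = (q1, 0, L)  ⊢  1[q1]00□ (head at position 1)
Step 6: δ(q1, 0) = (q1, 0, L)  ⊢  [q1]100□ (head at position 0)
Step 7: δ(q1, 1) = (q1, 1, L)  ⊢  [q1]□100□ (head at position -1)
Step 8: δ(q1, □) = (qA, □, R)  ⊢  □[qA]100□ (head at position 0)
The machine is in qA, so it halts and accepts.
Tape content when halted (ignoring surrounding blanks): 100

Final answer: Output: 100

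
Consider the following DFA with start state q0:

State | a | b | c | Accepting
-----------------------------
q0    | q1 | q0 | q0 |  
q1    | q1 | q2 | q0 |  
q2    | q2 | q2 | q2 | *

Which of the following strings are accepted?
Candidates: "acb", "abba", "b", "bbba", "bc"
"acb": q0 → q1 → q0 → q0; q0 is not accepting → rejected
"abba": q0 → q1 → q2 → q2 → q2; q2 is accepting → accepted
"b": q0 → q0; q0 is not accepting → rejected
"bbba": q0 → q0 → q0 → q0 → q1; q1 is not accepting → rejected
"bc": q0 → q0 → q0; q0 is not accepting → rejected

Final answer: "abba"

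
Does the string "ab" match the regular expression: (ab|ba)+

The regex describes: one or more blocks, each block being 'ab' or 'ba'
Yes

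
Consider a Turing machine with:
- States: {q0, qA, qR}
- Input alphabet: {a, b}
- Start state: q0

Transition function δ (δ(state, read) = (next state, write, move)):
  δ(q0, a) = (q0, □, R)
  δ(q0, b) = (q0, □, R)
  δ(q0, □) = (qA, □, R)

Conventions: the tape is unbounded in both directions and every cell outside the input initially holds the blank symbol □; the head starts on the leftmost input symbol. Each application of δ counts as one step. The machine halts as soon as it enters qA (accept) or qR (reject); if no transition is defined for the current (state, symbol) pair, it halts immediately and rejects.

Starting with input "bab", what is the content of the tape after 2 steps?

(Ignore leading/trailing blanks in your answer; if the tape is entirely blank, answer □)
Step 0: [q0]bab (head at position 0)
Step 1: δ(q0, b) = (q0, □, R)  ⊢  □[q0]ab (head at position 1)
Step 2: δ(q0, a) = (q0, □, R)  ⊢  □□[q0]b (head at position 2)
Tape after 2 steps (ignoring surrounding blanks): b

Final answer: Tape: b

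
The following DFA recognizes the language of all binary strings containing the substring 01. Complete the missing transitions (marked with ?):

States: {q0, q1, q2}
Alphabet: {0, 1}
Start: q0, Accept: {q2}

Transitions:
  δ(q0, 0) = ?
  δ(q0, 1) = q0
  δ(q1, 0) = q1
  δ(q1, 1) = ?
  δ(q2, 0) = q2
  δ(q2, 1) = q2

What each state remembers (consistent with the given transitions and accept states):
  q0: 01 not seen yet and the last symbol was not 0
  q1: 01 not seen yet and the last symbol was 0
  q2: the substring 01 has already been seen
Filling in the missing entries:
  δ(q0, 0): in q0 (01 not seen yet and the last symbol was not 0), after reading 0 we have: 01 not seen yet and the last symbol was 0 → q1
  δ(q1, 1): in q1 (01 not seen yet and the last symbol was 0), after reading 1 we have: the substring 01 has already been seen → q2

Final answer: δ(q0, 0) = q1; δ(q1, 1) = q2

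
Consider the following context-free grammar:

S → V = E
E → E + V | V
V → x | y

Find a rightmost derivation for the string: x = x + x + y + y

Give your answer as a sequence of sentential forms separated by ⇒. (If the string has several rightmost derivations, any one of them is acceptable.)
Start with S.
Step 1: the rightmost non-terminal is S; apply S → V = E:  V = E
Step 2: the rightmost non-terminal is E; apply E → E + V:  V = E + V
Step 3: the rightmost non-terminal is V; apply V → y:  V = E + y
Step 4: the rightmost non-terminal is E; apply E → E + V:  V = E + V + y
Step 5: the rightmost non-terminal is V; apply V → y:  V = E + y + y
Step 6: the rightmost non-terminal is E; apply E → E + V:  V = E + V + y + y
Step 7: the rightmost non-terminal is V; apply V → x:  V = E + x + y + y
Step 8: the rightmost non-terminal is E; apply E → V:  V = V + x + y + y
Step 9: the rightmost non-terminal is V; apply V → x:  V = x + x + y + y
Step 10: the rightmost non-terminal is V; apply V → x:  x = x + x + y + y

Final answer: S ⇒ V = E ⇒ V = E + V ⇒ V = E + y ⇒ V = E + V + y ⇒ V = E + y + y ⇒ V = E + V + y + y ⇒ V = E + x + y + y ⇒ V = V + x + y + y ⇒ V = x + x + y + y ⇒ x = x + x + y + y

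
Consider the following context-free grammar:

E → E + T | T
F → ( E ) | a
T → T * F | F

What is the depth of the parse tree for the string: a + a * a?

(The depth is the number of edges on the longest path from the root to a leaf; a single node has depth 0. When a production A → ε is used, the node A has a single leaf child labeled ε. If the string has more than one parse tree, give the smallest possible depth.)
The grammar is unambiguous; the parse tree of a + a * a is:
E → E + T at the root (depth 0).
  Left E (depth 1) → T (2) → F (3) → a (4).
  Right T (depth 1) → T * F; that T (2) → F (3) → a (4); F (2) → a (3).
The longest root-to-leaf paths have 4 edges.
Depth = 4.

Final answer: 4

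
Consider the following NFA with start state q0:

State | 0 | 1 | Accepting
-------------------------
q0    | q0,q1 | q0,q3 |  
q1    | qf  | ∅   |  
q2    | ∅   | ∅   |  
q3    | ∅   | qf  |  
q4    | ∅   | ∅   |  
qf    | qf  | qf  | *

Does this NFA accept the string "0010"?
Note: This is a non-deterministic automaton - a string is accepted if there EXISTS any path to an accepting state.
Track the set of states the NFA could be in: start {q0}
Read '0': {q0} → {q0, q1}
Read '0': {q0, q1} → {q0, q1, qf}
Read '1': {q0, q1, qf} → {q0, q3, qf}
Read '0': {q0, q3, qf} → {q0, q1, qf}
Final set {q0, q1, qf} contains accepting state(s) {qf} → accepted.

Final answer: Yes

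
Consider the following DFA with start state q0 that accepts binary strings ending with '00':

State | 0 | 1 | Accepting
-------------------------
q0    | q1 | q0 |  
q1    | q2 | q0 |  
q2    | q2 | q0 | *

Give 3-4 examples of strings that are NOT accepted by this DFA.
Any strings that end in a non-accepting state work; for example:
"0": q0 → q1; q1 is not accepting → rejected
"10": q0 → q0 → q1; q1 is not accepting → rejected
"110": q0 → q0 → q0 → q1; q1 is not accepting → rejected
"0111": q0 → q1 → q0 → q0 → q0; q0 is not accepting → rejected

Final answer: "0", "10", "110", "0111"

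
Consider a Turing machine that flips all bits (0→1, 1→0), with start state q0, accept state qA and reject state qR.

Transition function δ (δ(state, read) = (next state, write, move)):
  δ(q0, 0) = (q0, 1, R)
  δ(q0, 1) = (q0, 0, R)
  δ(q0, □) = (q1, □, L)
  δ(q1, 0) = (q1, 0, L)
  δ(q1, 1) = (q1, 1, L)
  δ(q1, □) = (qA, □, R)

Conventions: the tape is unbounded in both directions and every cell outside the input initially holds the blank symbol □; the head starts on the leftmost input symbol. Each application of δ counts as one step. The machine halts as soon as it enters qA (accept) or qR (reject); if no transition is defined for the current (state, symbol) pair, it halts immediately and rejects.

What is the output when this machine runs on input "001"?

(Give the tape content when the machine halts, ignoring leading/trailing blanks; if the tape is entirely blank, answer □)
Step 0: [q0]001 (head at position 0)
Step 1: δ(q0, 0) = (q0, 1, R)  ⊢  1[q0]01 (head at position 1)
Step 2: δ(q0, 0) = (q0, 1, R)  ⊢  11[q0]1 (head at position 2)
Step 3: δ(q0, 1) = (q0, 0, R)  ⊢  110[q0]□ (head at position 3)
Step 4: δ(q0, □) = (q1, □, L)  ⊢  11[q1]0□ (head at position 2)
Step 5: δ(q1, 0) = (q1, 0, L)  ⊢  1[q1]10□ (head at position 1)
Step 6: δ(q1, 1) = (q1, 1, L)  ⊢  [q1]110□ (head at position 0)
Step 7: δ(q1, 1) = (q1, 1, L)  ⊢  [q1]□110□ (head at position -1)
Step 8: δ(q1, □) = (qA, □, R)  ⊢  □[qA]110□ (head at position 0)
The machine is in qA, so it halts and accepts.
Tape content when halted (ignoring surrounding blanks): 110

Final answer: Output: 110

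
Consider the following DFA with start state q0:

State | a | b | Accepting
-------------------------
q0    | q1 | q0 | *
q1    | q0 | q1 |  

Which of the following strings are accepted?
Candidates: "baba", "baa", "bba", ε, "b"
"baba": q0 → q0 → q1 → q1 → q0; q0 is accepting → accepted
"baa": q0 → q0 → q1 → q0; q0 is accepting → accepted
"bba": q0 → q0 → q0 → q1; q1 is not accepting → rejected
ε: q0; q0 is accepting → accepted
"b": q0 → q0; q0 is accepting → accepted

Final answer: "baba", "baa", ε, "b"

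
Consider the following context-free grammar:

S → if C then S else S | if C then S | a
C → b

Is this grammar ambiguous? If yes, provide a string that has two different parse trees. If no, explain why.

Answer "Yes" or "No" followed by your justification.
The 'dangling else' can attach to either if. Two leftmost derivations of  if b then if b then a else a:
  (1) S ⇒ if C then S else S ⇒ if b then S else S ⇒ if b then if C then S else S ⇒ if b then if b then S else S ⇒ if b then if b then a else S ⇒ if b then if b then a else a   (else belongs to the outer if)
  (2) S ⇒ if C then S ⇒ if b then S ⇒ if b then if C then S else S ⇒ if b then if b then S else S ⇒ if b then if b then a else S ⇒ if b then if b then a else a   (else belongs to the inner if)
Two distinct parse trees for the same string, so the grammar is ambiguous.

Final answer: Yes - the string 'if b then if b then a else a' has two distinct leftmost derivations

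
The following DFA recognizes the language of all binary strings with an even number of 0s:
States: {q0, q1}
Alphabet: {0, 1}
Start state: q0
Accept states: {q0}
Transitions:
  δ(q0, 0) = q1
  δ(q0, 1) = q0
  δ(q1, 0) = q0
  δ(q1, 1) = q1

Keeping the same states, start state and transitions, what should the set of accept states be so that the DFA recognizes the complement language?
The DFA is complete (every state has a transition on every symbol), so the complement
is recognized by the same DFA with accepting and non-accepting states swapped.
Original accept states: {q0}
Complement accept states = All states - Original accept states
= {q0, q1} - {q0}
= {q1}
Complement language: strings with an ODD number of 0s

Final answer: {q1}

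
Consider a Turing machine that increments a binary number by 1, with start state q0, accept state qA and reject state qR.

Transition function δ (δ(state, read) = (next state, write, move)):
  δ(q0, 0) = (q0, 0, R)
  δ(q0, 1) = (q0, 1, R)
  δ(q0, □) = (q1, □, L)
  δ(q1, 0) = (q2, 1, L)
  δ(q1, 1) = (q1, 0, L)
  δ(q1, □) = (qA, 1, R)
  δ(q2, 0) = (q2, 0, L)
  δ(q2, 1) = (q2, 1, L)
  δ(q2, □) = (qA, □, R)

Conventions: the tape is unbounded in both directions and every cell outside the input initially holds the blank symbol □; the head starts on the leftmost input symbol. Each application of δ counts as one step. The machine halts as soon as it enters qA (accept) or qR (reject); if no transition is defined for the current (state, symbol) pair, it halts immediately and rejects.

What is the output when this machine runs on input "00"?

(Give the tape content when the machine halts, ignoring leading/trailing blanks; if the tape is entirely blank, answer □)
Step 0: [q0]00 (head at position 0)
Step 1: δ(q0, 0) = (q0, 0, R)  ⊢  0[q0]0 (head at position 1)
Step 2: δ(q0, 0) = (q0, 0, R)  ⊢  00[q0]□ (head at position 2)
Step 3: δ(q0, □) = (q1, □, L)  ⊢  0[q1]0□ (head at position 1)
Step 4: δ(q1, 0) = (q2, 1, L)  ⊢  [q2]01□ (head at position 0)
Step 5: δ(q2, 0) = (q2, 0, L)  ⊢  [q2]□01□ (head at position -1)
Step 6: δ(q2, □) = (qA, □, R)  ⊢  □[qA]01□ (head at position 0)
The machine is in qA, so it halts and accepts.
Tape content when halted (ignoring surrounding blanks): 01

Final answer: Output: 01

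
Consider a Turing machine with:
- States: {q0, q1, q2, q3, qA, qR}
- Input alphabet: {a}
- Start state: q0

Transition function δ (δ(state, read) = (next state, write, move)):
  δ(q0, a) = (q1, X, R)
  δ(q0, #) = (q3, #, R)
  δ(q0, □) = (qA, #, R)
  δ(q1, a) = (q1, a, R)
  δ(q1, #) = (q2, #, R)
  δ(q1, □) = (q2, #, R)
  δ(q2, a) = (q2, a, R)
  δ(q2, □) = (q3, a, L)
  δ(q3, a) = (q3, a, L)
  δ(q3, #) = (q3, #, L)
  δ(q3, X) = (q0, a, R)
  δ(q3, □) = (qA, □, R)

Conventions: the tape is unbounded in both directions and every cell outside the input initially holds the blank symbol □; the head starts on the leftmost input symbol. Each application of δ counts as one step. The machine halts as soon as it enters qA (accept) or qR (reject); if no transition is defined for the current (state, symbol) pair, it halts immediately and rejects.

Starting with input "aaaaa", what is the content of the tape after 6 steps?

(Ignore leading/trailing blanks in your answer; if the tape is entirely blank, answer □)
Step 0: [q0]aaaaa (head at position 0)
Step 1: δ(q0, a) = (q1, X, R)  ⊢  X[q1]aaaa (head at position 1)
Step 2: δ(q1, a) = (q1, a, R)  ⊢  Xa[q1]aaa (head at position 2)
Step 3: δ(q1, a) = (q1, a, R)  ⊢  Xaa[q1]aa (head at position 3)
Step 4: δ(q1, a) = (q1, a, R)  ⊢  Xaaa[q1]a (head at position 4)
Step 5: δ(q1, a) = (q1, a, R)  ⊢  Xaaaa[q1]□ (head at position 5)
Step 6: δ(q1, □) = (q2, #, R)  ⊢  Xaaaa#[q2]□ (head at position 6)
Tape after 6 steps (ignoring surrounding blanks): Xaaaa#

Final answer: Tape: Xaaaa#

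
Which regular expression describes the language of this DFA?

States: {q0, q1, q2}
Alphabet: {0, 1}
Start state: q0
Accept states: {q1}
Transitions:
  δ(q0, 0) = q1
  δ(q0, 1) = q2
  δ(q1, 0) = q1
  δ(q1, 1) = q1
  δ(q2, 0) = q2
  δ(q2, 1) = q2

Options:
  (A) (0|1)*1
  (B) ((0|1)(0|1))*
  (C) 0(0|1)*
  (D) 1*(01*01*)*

Testing sample strings against the DFA:
  '01111' -> accepted
  '01' -> accepted
  '00101' -> accepted
  '11' -> rejected
Checking each option for a counterexample:
  (A) (0|1)*1: '0' is accepted by the DFA but does not match the regex → eliminated
  (B) ((0|1)(0|1))*: ε is rejected by the DFA but matches the regex → eliminated
  (C) 0(0|1)*: agrees with the DFA on all strings of length ≤ 4
  (D) 1*(01*01*)*: ε is rejected by the DFA but matches the regex → eliminated
Only (C) 0(0|1)* is consistent with the DFA.

Final answer: (C) 0(0|1)*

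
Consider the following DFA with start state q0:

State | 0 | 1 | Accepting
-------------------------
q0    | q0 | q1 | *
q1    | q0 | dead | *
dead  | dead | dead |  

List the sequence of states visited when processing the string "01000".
q0 → q0 → q1 → q0 → q0 → q0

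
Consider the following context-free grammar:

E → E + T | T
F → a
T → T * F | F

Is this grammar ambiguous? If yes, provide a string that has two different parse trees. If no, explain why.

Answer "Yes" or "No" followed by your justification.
This is the standard stratified expression grammar: '+' is introduced only by the left-recursive rule E → E + T and '*' only by the left-recursive rule T → T * F, with F → a. For any string, the last '+' must be the one produced at the root E (everything after it is a T containing no '+'), and likewise within each T the last '*' is produced at its root. This fixes the parse tree uniquely (left-associative, '*' binding tighter than '+'), so every string has exactly one parse tree.

Final answer: No - the grammar is unambiguous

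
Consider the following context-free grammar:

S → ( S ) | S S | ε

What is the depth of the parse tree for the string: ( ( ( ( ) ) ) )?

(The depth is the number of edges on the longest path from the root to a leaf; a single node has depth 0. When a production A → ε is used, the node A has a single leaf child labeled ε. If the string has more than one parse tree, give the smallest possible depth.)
The string is 4 nested pairs. The shallowest parse tree applies S → ( S ) 4 times (one node per nested pair, each a child of the previous) and then S → ε in the middle.
S nodes at depths 0..4, ε leaf at depth 5; parentheses leaves are at depths 1..4.
(Using S → S S with an S → ε child anywhere only adds levels, so it cannot give a shallower tree.)
Depth = 5.

Final answer: 5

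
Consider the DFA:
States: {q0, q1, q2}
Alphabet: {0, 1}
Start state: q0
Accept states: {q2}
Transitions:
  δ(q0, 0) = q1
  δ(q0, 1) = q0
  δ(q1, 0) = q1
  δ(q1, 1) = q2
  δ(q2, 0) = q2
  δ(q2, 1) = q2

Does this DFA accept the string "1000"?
Processing string "1000":
  q0 --1--> q0
  q0 --0--> q1
  q1 --0--> q1
  q1 --0--> q1
Final state: q1
Accept states: {q2}
q1 is not an accept state, so the string is rejected.

Final answer: No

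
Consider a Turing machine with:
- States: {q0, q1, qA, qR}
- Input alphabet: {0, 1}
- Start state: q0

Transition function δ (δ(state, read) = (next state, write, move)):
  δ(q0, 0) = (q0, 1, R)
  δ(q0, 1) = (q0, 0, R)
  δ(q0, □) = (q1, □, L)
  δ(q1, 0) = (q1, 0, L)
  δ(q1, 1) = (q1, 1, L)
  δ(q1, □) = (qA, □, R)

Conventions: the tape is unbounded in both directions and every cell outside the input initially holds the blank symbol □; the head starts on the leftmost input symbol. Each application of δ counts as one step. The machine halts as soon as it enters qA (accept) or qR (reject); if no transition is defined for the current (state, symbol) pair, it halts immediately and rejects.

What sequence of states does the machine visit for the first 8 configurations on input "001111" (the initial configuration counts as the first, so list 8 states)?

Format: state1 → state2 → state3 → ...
Step 0: [q0]001111 (head at position 0)
Step 1: δ(q0, 0) = (q0, 1, R)  ⊢  1[q0]01111 (head at position 1)
Step 2: δ(q0, 0) = (q0, 1, R)  ⊢  11[q0]1111 (head at position 2)
Step 3: δ(q0, 1) = (q0, 0, R)  ⊢  110[q0]111 (head at position 3)
Step 4: δ(q0, 1) = (q0, 0, R)  ⊢  1100[q0]11 (head at position 4)
Step 5: δ(q0, 1) = (q0, 0, R)  ⊢  11000[q0]1 (head at position 5)
Step 6: δ(q0, 1) = (q0, 0, R)  ⊢  110000[q0]□ (head at position 6)
Step 7: δ(q0, □) = (q1, □, L)  ⊢  11000[q1]0□ (head at position 5)
Reading off the states of these 8 configurations: q0 → q0 → q0 → q0 → q0 → q0 → q0 → q1

Final answer: q0 → q0 → q0 → q0 → q0 → q0 → q0 → q1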